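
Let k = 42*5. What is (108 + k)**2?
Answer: 101124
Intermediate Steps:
k = 210
(108 + k)**2 = (108 + 210)**2 = 318**2 = 101124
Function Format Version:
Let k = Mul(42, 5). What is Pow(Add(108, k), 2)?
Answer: 101124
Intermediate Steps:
k = 210
Pow(Add(108, k), 2) = Pow(Add(108, 210), 2) = Pow(318, 2) = 101124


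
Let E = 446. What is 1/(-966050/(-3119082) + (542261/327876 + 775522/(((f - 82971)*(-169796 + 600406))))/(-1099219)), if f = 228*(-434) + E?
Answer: 2440191156536523235096823660/755778532038441649348974899 ≈ 3.2287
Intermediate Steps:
f = -98506 (f = 228*(-434) + 446 = -98952 + 446 = -98506)
1/(-966050/(-3119082) + (542261/327876 + 775522/(((f - 82971)*(-169796 + 600406))))/(-1099219)) = 1/(-966050/(-3119082) + (542261/327876 + 775522/(((-98506 - 82971)*(-169796 + 600406))))/(-1099219)) = 1/(-966050*(-1/3119082) + (542261*(1/327876) + 775522/((-181477*430610)))*(-1/1099219)) = 1/(483025/1559541 + (542261/327876 + 775522/(-78145810970))*(-1/1099219)) = 1/(483025/1559541 + (542261/327876 + 775522*(-1/78145810970))*(-1/1099219)) = 1/(483025/1559541 + (542261/327876 - 387761/39072905485)*(-1/1099219)) = 1/(483025/1559541 + (21187585663675949/12811067958799860)*(-1/1099219)) = 1/(483025/1559541 - 21187585663675949/14082169310604023309340) = 1/(755778532038441649348974899/2440191156536523235096823660) = 2440191156536523235096823660/755778532038441649348974899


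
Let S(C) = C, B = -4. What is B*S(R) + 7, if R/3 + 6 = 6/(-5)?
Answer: 467/5 ≈ 93.400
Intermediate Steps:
R = -108/5 (R = -18 + 3*(6/(-5)) = -18 + 3*(6*(-⅕)) = -18 + 3*(-6/5) = -18 - 18/5 = -108/5 ≈ -21.600)
B*S(R) + 7 = -4*(-108/5) + 7 = 432/5 + 7 = 467/5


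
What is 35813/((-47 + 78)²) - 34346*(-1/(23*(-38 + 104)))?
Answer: 43685320/729399 ≈ 59.892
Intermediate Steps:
35813/((-47 + 78)²) - 34346*(-1/(23*(-38 + 104))) = 35813/(31²) - 34346/(66*(-23)) = 35813/961 - 34346/(-1518) = 35813*(1/961) - 34346*(-1/1518) = 35813/961 + 17173/759 = 43685320/729399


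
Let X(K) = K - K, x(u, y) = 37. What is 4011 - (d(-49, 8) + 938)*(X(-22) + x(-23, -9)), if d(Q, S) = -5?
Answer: -30510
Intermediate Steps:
X(K) = 0
4011 - (d(-49, 8) + 938)*(X(-22) + x(-23, -9)) = 4011 - (-5 + 938)*(0 + 37) = 4011 - 933*37 = 4011 - 1*34521 = 4011 - 34521 = -30510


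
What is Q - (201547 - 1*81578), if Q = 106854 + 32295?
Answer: 19180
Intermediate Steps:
Q = 139149
Q - (201547 - 1*81578) = 139149 - (201547 - 1*81578) = 139149 - (201547 - 81578) = 139149 - 1*119969 = 139149 - 119969 = 19180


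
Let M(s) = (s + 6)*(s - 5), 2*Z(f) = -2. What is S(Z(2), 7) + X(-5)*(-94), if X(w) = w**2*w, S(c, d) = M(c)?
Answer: 11720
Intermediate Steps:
Z(f) = -1 (Z(f) = (1/2)*(-2) = -1)
M(s) = (-5 + s)*(6 + s) (M(s) = (6 + s)*(-5 + s) = (-5 + s)*(6 + s))
S(c, d) = -30 + c + c**2
X(w) = w**3
S(Z(2), 7) + X(-5)*(-94) = (-30 - 1 + (-1)**2) + (-5)**3*(-94) = (-30 - 1 + 1) - 125*(-94) = -30 + 11750 = 11720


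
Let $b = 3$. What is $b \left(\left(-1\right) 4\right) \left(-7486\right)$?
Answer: $89832$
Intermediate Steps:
$b \left(\left(-1\right) 4\right) \left(-7486\right) = 3 \left(\left(-1\right) 4\right) \left(-7486\right) = 3 \left(-4\right) \left(-7486\right) = \left(-12\right) \left(-7486\right) = 89832$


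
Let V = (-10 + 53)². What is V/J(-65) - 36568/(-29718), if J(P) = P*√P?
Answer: 18284/14859 + 1849*I*√65/4225 ≈ 1.2305 + 3.5283*I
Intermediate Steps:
V = 1849 (V = 43² = 1849)
J(P) = P^(3/2)
V/J(-65) - 36568/(-29718) = 1849/((-65)^(3/2)) - 36568/(-29718) = 1849/((-65*I*√65)) - 36568*(-1/29718) = 1849*(I*√65/4225) + 18284/14859 = 1849*I*√65/4225 + 18284/14859 = 18284/14859 + 1849*I*√65/4225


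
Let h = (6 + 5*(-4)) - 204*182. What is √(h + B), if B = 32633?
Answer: 3*I*√501 ≈ 67.149*I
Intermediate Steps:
h = -37142 (h = (6 - 20) - 37128 = -14 - 37128 = -37142)
√(h + B) = √(-37142 + 32633) = √(-4509) = 3*I*√501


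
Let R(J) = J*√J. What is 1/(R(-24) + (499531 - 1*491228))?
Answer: 8303/68953633 + 48*I*√6/68953633 ≈ 0.00012041 + 1.7051e-6*I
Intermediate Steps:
R(J) = J^(3/2)
1/(R(-24) + (499531 - 1*491228)) = 1/((-24)^(3/2) + (499531 - 1*491228)) = 1/(-48*I*√6 + (499531 - 491228)) = 1/(-48*I*√6 + 8303) = 1/(8303 - 48*I*√6)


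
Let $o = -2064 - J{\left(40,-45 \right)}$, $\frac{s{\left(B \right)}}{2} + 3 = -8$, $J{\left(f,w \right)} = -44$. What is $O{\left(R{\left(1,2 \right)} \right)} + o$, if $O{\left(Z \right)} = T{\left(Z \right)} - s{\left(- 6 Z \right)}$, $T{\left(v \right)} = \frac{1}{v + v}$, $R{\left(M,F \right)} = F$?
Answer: $- \frac{7991}{4} \approx -1997.8$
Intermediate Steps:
$s{\left(B \right)} = -22$ ($s{\left(B \right)} = -6 + 2 \left(-8\right) = -6 - 16 = -22$)
$T{\left(v \right)} = \frac{1}{2 v}$
$O{\left(Z \right)} = 22 + \frac{1}{2 Z}$ ($O{\left(Z \right)} = \frac{1}{2 Z} - -22 = \frac{1}{2 Z} + 22 = 22 + \frac{1}{2 Z}$)
$o = -2020$ ($o = -2064 - -44 = -2064 + 44 = -2020$)
$O{\left(R{\left(1,2 \right)} \right)} + o = \left(22 + \frac{1}{2 \cdot 2}\right) - 2020 = \left(22 + \frac{1}{2} \cdot \frac{1}{2}\right) - 2020 = \left(22 + \frac{1}{4}\right) - 2020 = \frac{89}{4} - 2020 = - \frac{7991}{4}$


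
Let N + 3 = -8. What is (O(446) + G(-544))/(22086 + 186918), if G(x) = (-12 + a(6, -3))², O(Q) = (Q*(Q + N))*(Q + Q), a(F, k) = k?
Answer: 57685715/69668 ≈ 828.01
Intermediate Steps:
N = -11 (N = -3 - 8 = -11)
O(Q) = 2*Q²*(-11 + Q) (O(Q) = (Q*(Q - 11))*(Q + Q) = (Q*(-11 + Q))*(2*Q) = 2*Q²*(-11 + Q))
G(x) = 225 (G(x) = (-12 - 3)² = (-15)² = 225)
(O(446) + G(-544))/(22086 + 186918) = (2*446²*(-11 + 446) + 225)/(22086 + 186918) = (2*198916*435 + 225)/209004 = (173056920 + 225)*(1/209004) = 173057145*(1/209004) = 57685715/69668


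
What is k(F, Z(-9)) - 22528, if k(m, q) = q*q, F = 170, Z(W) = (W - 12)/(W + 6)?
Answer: -22479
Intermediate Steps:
Z(W) = (-12 + W)/(6 + W)
k(m, q) = q²
k(F, Z(-9)) - 22528 = ((-12 - 9)/(6 - 9))² - 22528 = (-21/(-3))² - 22528 = (-⅓*(-21))² - 22528 = 7² - 22528 = 49 - 22528 = -22479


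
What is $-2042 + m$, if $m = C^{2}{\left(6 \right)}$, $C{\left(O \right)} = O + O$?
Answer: $-1898$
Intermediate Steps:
$C{\left(O \right)} = 2 O$
$m = 144$ ($m = \left(2 \cdot 6\right)^{2} = 12^{2} = 144$)
$-2042 + m = -2042 + 144 = -1898$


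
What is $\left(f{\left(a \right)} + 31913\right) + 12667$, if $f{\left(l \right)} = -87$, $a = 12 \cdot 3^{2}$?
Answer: $44493$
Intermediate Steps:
$a = 108$ ($a = 12 \cdot 9 = 108$)
$\left(f{\left(a \right)} + 31913\right) + 12667 = \left(-87 + 31913\right) + 12667 = 31826 + 12667 = 44493$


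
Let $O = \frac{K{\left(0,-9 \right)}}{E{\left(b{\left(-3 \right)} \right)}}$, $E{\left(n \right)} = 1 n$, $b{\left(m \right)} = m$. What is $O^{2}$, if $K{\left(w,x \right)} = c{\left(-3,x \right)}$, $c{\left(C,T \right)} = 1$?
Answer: $\frac{1}{9} \approx 0.11111$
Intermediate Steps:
$K{\left(w,x \right)} = 1$
$E{\left(n \right)} = n$
$O = - \frac{1}{3}$ ($O = 1 \frac{1}{-3} = 1 \left(- \frac{1}{3}\right) = - \frac{1}{3} \approx -0.33333$)
$O^{2} = \left(- \frac{1}{3}\right)^{2} = \frac{1}{9}$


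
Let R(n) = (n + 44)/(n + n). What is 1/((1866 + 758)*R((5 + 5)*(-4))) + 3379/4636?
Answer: 548361/760304 ≈ 0.72124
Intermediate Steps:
R(n) = (44 + n)/(2*n) (R(n) = (44 + n)/((2*n)) = (44 + n)*(1/(2*n)) = (44 + n)/(2*n))
1/((1866 + 758)*R((5 + 5)*(-4))) + 3379/4636 = 1/((1866 + 758)*(((44 + (5 + 5)*(-4))/(2*(((5 + 5)*(-4))))))) + 3379/4636 = 1/(2624*(((44 + 10*(-4))/(2*((10*(-4))))))) + 3379*(1/4636) = 1/(2624*(((1/2)*(44 - 40)/(-40)))) + 3379/4636 = 1/(2624*(((1/2)*(-1/40)*4))) + 3379/4636 = 1/(2624*(-1/20)) + 3379/4636 = (1/2624)*(-20) + 3379/4636 = -5/656 + 3379/4636 = 548361/760304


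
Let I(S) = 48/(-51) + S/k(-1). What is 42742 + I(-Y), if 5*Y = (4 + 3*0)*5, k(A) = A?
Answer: 726666/17 ≈ 42745.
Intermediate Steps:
Y = 4 (Y = ((4 + 3*0)*5)/5 = ((4 + 0)*5)/5 = (4*5)/5 = (⅕)*20 = 4)
I(S) = -16/17 - S (I(S) = 48/(-51) + S/(-1) = 48*(-1/51) + S*(-1) = -16/17 - S)
42742 + I(-Y) = 42742 + (-16/17 - (-1)*4) = 42742 + (-16/17 - 1*(-4)) = 42742 + (-16/17 + 4) = 42742 + 52/17 = 726666/17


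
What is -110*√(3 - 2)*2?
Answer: -220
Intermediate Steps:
-110*√(3 - 2)*2 = -110*√1*2 = -110*2 = -220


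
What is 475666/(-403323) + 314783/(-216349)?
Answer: -32838441049/12465503961 ≈ -2.6343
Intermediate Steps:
475666/(-403323) + 314783/(-216349) = 475666*(-1/403323) + 314783*(-1/216349) = -475666/403323 - 44969/30907 = -32838441049/12465503961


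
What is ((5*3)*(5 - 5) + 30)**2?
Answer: 900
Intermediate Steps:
((5*3)*(5 - 5) + 30)**2 = (15*0 + 30)**2 = (0 + 30)**2 = 30**2 = 900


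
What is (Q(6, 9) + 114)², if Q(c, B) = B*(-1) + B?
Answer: 12996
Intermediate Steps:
Q(c, B) = 0 (Q(c, B) = -B + B = 0)
(Q(6, 9) + 114)² = (0 + 114)² = 114² = 12996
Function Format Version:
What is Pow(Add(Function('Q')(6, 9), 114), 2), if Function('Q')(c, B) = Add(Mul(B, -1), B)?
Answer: 12996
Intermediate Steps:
Function('Q')(c, B) = 0 (Function('Q')(c, B) = Add(Mul(-1, B), B) = 0)
Pow(Add(Function('Q')(6, 9), 114), 2) = Pow(Add(0, 114), 2) = Pow(114, 2) = 12996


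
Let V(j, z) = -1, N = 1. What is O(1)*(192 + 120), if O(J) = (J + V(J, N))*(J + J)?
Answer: 0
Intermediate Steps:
O(J) = 2*J*(-1 + J) (O(J) = (J - 1)*(J + J) = (-1 + J)*(2*J) = 2*J*(-1 + J))
O(1)*(192 + 120) = (2*1*(-1 + 1))*(192 + 120) = (2*1*0)*312 = 0*312 = 0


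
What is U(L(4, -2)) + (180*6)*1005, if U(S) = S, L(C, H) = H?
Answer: 1085398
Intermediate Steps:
U(L(4, -2)) + (180*6)*1005 = -2 + (180*6)*1005 = -2 + 1080*1005 = -2 + 1085400 = 1085398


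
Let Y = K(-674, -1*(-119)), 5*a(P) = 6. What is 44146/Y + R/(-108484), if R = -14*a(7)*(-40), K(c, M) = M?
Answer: 1197263674/3227399 ≈ 370.97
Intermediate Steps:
a(P) = 6/5 (a(P) = (1/5)*6 = 6/5)
Y = 119 (Y = -1*(-119) = 119)
R = 672 (R = -14*6/5*(-40) = -84/5*(-40) = 672)
44146/Y + R/(-108484) = 44146/119 + 672/(-108484) = 44146*(1/119) + 672*(-1/108484) = 44146/119 - 168/27121 = 1197263674/3227399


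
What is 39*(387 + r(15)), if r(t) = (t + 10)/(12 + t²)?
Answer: 1192672/79 ≈ 15097.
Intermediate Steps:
r(t) = (10 + t)/(12 + t²)
39*(387 + r(15)) = 39*(387 + (10 + 15)/(12 + 15²)) = 39*(387 + 25/(12 + 225)) = 39*(387 + 25/237) = 39*(91744/237) = 1192672/79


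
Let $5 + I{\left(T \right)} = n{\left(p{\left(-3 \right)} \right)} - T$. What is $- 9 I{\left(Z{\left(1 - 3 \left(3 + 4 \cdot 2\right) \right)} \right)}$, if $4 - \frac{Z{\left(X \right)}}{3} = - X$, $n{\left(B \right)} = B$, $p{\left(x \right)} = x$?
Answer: $-684$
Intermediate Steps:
$Z{\left(X \right)} = 12 + 3 X$ ($Z{\left(X \right)} = 12 - 3 \left(- X\right) = 12 + 3 X$)
$I{\left(T \right)} = -8 - T$ ($I{\left(T \right)} = -5 - \left(3 + T\right) = -8 - T$)
$- 9 I{\left(Z{\left(1 - 3 \left(3 + 4 \cdot 2\right) \right)} \right)} = - 9 \left(-8 - \left(12 + 3 \left(1 - 3 \left(3 + 4 \cdot 2\right)\right)\right)\right) = - 9 \left(-8 - \left(12 + 3 \left(1 - 3 \left(3 + 8\right)\right)\right)\right) = - 9 \left(-8 - \left(12 + 3 \left(1 - 33\right)\right)\right) = - 9 \left(-8 - \left(12 + 3 \left(-32\right)\right)\right) = - 9 \left(-8 - \left(12 - 96\right)\right) = - 9 \left(-8 - -84\right) = - 9 \left(-8 + 84\right) = \left(-9\right) 76 = -684$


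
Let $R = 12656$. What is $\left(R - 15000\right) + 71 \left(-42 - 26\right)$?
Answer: $-7172$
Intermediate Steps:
$\left(R - 15000\right) + 71 \left(-42 - 26\right) = \left(12656 - 15000\right) + 71 \left(-42 - 26\right) = -2344 + 71 \left(-68\right) = -2344 - 4828 = -7172$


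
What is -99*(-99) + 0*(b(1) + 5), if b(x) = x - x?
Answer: 9801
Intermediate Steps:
b(x) = 0
-99*(-99) + 0*(b(1) + 5) = -99*(-99) + 0*(0 + 5) = 9801 + 0*5 = 9801 + 0 = 9801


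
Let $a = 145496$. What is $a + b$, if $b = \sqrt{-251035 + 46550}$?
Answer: $145496 + i \sqrt{204485} \approx 1.455 \cdot 10^{5} + 452.2 i$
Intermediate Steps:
$b = i \sqrt{204485}$ ($b = \sqrt{-204485} = i \sqrt{204485} \approx 452.2 i$)
$a + b = 145496 + i \sqrt{204485}$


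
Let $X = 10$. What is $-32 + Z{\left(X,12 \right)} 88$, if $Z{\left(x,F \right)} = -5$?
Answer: $-472$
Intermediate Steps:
$-32 + Z{\left(X,12 \right)} 88 = -32 - 440 = -472$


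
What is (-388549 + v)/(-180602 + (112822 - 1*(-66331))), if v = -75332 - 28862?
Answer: 492743/1449 ≈ 340.06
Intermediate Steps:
v = -104194
(-388549 + v)/(-180602 + (112822 - 1*(-66331))) = (-388549 - 104194)/(-180602 + (112822 - 1*(-66331))) = -492743/(-180602 + (112822 + 66331)) = -492743/(-180602 + 179153) = -492743/(-1449) = -492743*(-1/1449) = 492743/1449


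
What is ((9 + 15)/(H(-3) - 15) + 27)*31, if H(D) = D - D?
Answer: 3937/5 ≈ 787.40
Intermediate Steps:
H(D) = 0
((9 + 15)/(H(-3) - 15) + 27)*31 = ((9 + 15)/(0 - 15) + 27)*31 = (24/(-15) + 27)*31 = (24*(-1/15) + 27)*31 = (-8/5 + 27)*31 = (127/5)*31 = 3937/5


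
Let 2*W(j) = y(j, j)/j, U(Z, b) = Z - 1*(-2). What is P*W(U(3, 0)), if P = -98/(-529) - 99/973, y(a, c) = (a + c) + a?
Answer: 128949/1029434 ≈ 0.12526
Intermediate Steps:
y(a, c) = c + 2*a
U(Z, b) = 2 + Z (U(Z, b) = Z + 2 = 2 + Z)
W(j) = 3/2 (W(j) = ((j + 2*j)/j)/2 = ((3*j)/j)/2 = (½)*3 = 3/2)
P = 42983/514717 (P = -98*(-1/529) - 99*1/973 = 98/529 - 99/973 = 42983/514717 ≈ 0.083508)
P*W(U(3, 0)) = (42983/514717)*(3/2) = 128949/1029434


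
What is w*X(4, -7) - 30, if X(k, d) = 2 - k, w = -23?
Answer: 16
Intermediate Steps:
w*X(4, -7) - 30 = -23*(2 - 1*4) - 30 = -23*(2 - 4) - 30 = -23*(-2) - 30 = 46 - 30 = 16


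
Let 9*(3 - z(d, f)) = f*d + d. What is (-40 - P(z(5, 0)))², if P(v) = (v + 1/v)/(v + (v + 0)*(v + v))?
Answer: 1063301257225/658025104 ≈ 1615.9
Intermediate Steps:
z(d, f) = 3 - d/9 - d*f/9 (z(d, f) = 3 - (f*d + d)/9 = 3 - (d*f + d)/9 = 3 - (d + d*f)/9 = 3 + (-d/9 - d*f/9) = 3 - d/9 - d*f/9)
P(v) = (v + 1/v)/(v + 2*v²) (P(v) = (v + 1/v)/(v + v*(2*v)) = (v + 1/v)/(v + 2*v²))
(-40 - P(z(5, 0)))² = (-40 - (1 + (3 - ⅑*5 - ⅑*5*0)²)/((3 - ⅑*5 - ⅑*5*0)²*(1 + 2*(3 - ⅑*5 - ⅑*5*0))))² = (-40 - (1 + (3 - 5/9 + 0)²)/((3 - 5/9 + 0)²*(1 + 2*(3 - 5/9 + 0))))² = (-40 - (1 + (22/9)²)/((22/9)²*(1 + 2*(22/9))))² = (-40 - 81*(1 + 484/81)/(484*(1 + 44/9)))² = (-40 - 81*565/(484*53/9*81))² = (-40 - 81*9*565/(484*53*81))² = (-40 - 1*5085/25652)² = (-40 - 5085/25652)² = (-1031165/25652)² = 1063301257225/658025104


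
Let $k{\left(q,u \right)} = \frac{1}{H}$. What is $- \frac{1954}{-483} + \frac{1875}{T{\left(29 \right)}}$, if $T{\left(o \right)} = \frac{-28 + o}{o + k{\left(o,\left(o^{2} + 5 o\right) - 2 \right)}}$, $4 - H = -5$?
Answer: $\frac{8788568}{161} \approx 54587.0$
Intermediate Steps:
$H = 9$ ($H = 4 - -5 = 4 + 5 = 9$)
$k{\left(q,u \right)} = \frac{1}{9}$
$T{\left(o \right)} = \frac{-28 + o}{\frac{1}{9} + o}$ ($T{\left(o \right)} = \frac{-28 + o}{o + \frac{1}{9}} = \frac{-28 + o}{\frac{1}{9} + o}$)
$- \frac{1954}{-483} + \frac{1875}{T{\left(29 \right)}} = - \frac{1954}{-483} + \frac{1875}{9 \frac{1}{1 + 9 \cdot 29} \left(-28 + 29\right)} = \left(-1954\right) \left(- \frac{1}{483}\right) + \frac{1875}{9 \frac{1}{1 + 261} \cdot 1} = \frac{1954}{483} + \frac{1875}{9 \cdot \frac{1}{262} \cdot 1} = \frac{1954}{483} + \frac{1875}{\frac{9}{262}} = \frac{1954}{483} + 1875 \cdot \frac{262}{9} = \frac{1954}{483} + \frac{163750}{3} = \frac{8788568}{161}$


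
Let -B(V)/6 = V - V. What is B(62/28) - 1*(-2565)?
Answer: 2565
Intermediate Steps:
B(V) = 0 (B(V) = -6*(V - V) = -6*0 = 0)
B(62/28) - 1*(-2565) = 0 - 1*(-2565) = 0 + 2565 = 2565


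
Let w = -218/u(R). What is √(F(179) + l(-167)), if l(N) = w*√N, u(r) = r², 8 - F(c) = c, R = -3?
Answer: √(-1539 - 218*I*√167)/3 ≈ 9.6354 - 16.243*I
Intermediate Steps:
F(c) = 8 - c
w = -218/9 (w = -218/((-3)²) = -218/9 ≈ -24.222)
l(N) = -218*√N/9
√(F(179) + l(-167)) = √((8 - 1*179) - 218*I*√167/9) = √((8 - 179) - 218*I*√167/9) = √(-171 - 218*I*√167/9)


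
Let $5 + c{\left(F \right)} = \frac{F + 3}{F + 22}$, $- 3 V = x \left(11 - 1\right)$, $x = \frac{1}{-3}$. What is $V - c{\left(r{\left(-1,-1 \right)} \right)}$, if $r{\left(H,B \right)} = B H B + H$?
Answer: $\frac{1091}{180} \approx 6.0611$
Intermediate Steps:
$x = - \frac{1}{3} \approx -0.33333$
$r{\left(H,B \right)} = H + H B^{2}$ ($r{\left(H,B \right)} = H B^{2} + H = H + H B^{2}$)
$V = \frac{10}{9}$ ($V = - \frac{\left(- \frac{1}{3}\right) \left(11 - 1\right)}{3} = - \frac{\left(- \frac{1}{3}\right) 10}{3} = \left(- \frac{1}{3}\right) \left(- \frac{10}{3}\right) = \frac{10}{9} \approx 1.1111$)
$c{\left(F \right)} = -5 + \frac{3 + F}{22 + F}$ ($c{\left(F \right)} = -5 + \frac{F + 3}{F + 22} = -5 + \frac{3 + F}{22 + F}$)
$V - c{\left(r{\left(-1,-1 \right)} \right)} = \frac{10}{9} - \frac{-107 - 4 \left(- (1 + \left(-1\right)^{2})\right)}{22 - \left(1 + \left(-1\right)^{2}\right)} = \frac{10}{9} - \frac{-107 - 4 \left(- (1 + 1)\right)}{22 - \left(1 + 1\right)} = \frac{10}{9} - \frac{-107 - 4 \left(\left(-1\right) 2\right)}{22 - 2} = \frac{10}{9} - \frac{-107 - -8}{22 - 2} = \frac{10}{9} - \frac{-107 + 8}{20} = \frac{10}{9} - \frac{1}{20} \left(-99\right) = \frac{10}{9} - - \frac{99}{20} = \frac{10}{9} + \frac{99}{20} = \frac{1091}{180}$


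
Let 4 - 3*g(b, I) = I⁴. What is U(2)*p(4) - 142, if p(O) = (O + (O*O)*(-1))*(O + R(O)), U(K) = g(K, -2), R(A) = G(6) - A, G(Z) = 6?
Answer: 146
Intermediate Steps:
g(b, I) = 4/3 - I⁴/3
R(A) = 6 - A
U(K) = -4 (U(K) = 4/3 - ⅓*(-2)⁴ = 4/3 - ⅓*16 = 4/3 - 16/3 = -4)
p(O) = -6*O² + 6*O (p(O) = (O + (O*O)*(-1))*(O + (6 - O)) = (O + O²*(-1))*6 = (O - O²)*6 = -6*O² + 6*O)
U(2)*p(4) - 142 = -24*4*(1 - 1*4) - 142 = -24*4*(1 - 4) - 142 = -24*4*(-3) - 142 = -4*(-72) - 142 = 288 - 142 = 146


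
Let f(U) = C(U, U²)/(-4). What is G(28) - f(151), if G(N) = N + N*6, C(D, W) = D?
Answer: 935/4 ≈ 233.75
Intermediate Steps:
G(N) = 7*N (G(N) = N + 6*N = 7*N)
f(U) = -U/4 (f(U) = U/(-4) = U*(-¼) = -U/4)
G(28) - f(151) = 7*28 - (-1)*151/4 = 196 - 1*(-151/4) = 196 + 151/4 = 935/4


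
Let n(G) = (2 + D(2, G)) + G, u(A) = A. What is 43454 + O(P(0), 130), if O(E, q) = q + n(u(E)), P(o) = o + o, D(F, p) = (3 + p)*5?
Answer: 43601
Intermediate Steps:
D(F, p) = 15 + 5*p
P(o) = 2*o
n(G) = 17 + 6*G (n(G) = (2 + (15 + 5*G)) + G = (17 + 5*G) + G = 17 + 6*G)
O(E, q) = 17 + q + 6*E (O(E, q) = q + (17 + 6*E) = 17 + q + 6*E)
43454 + O(P(0), 130) = 43454 + (17 + 130 + 6*(2*0)) = 43454 + (17 + 130 + 6*0) = 43454 + (17 + 130 + 0) = 43454 + 147 = 43601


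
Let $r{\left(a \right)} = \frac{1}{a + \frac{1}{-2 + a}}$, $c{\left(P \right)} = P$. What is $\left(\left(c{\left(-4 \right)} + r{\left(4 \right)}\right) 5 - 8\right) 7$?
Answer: $- \frac{1694}{9} \approx -188.22$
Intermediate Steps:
$\left(\left(c{\left(-4 \right)} + r{\left(4 \right)}\right) 5 - 8\right) 7 = \left(\left(-4 + \frac{-2 + 4}{1 + 4^{2} - 8}\right) 5 - 8\right) 7 = \left(\left(-4 + \frac{1}{1 + 16 - 8} \cdot 2\right) 5 - 8\right) 7 = \left(\left(-4 + \frac{1}{9} \cdot 2\right) 5 - 8\right) 7 = \left(\left(-4 + \frac{2}{9}\right) 5 - 8\right) 7 = \left(\left(- \frac{34}{9}\right) 5 - 8\right) 7 = \left(- \frac{170}{9} - 8\right) 7 = \left(- \frac{242}{9}\right) 7 = - \frac{1694}{9}$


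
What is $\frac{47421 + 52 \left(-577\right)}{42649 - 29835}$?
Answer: $\frac{17417}{12814} \approx 1.3592$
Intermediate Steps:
$\frac{47421 + 52 \left(-577\right)}{42649 - 29835} = \frac{47421 - 30004}{12814} = 17417 \cdot \frac{1}{12814} = \frac{17417}{12814}$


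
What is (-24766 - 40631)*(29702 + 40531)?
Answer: -4593027501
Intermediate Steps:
(-24766 - 40631)*(29702 + 40531) = -65397*70233 = -4593027501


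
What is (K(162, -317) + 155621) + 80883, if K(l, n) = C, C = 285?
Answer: 236789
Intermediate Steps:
K(l, n) = 285
(K(162, -317) + 155621) + 80883 = (285 + 155621) + 80883 = 155906 + 80883 = 236789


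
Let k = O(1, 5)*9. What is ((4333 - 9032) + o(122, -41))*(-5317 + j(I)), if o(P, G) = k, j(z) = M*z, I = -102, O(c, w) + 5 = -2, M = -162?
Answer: -53367734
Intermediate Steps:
O(c, w) = -7 (O(c, w) = -5 - 2 = -7)
j(z) = -162*z
k = -63 (k = -7*9 = -63)
o(P, G) = -63
((4333 - 9032) + o(122, -41))*(-5317 + j(I)) = ((4333 - 9032) - 63)*(-5317 - 162*(-102)) = (-4699 - 63)*(-5317 + 16524) = -4762*11207 = -53367734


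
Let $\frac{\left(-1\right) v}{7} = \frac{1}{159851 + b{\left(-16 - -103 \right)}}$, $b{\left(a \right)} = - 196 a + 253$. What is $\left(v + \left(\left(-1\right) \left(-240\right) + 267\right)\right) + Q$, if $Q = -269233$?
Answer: $- \frac{5491684537}{20436} \approx -2.6873 \cdot 10^{5}$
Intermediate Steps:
$b{\left(a \right)} = 253 - 196 a$
$v = - \frac{1}{20436}$ ($v = - \frac{7}{159851 + \left(253 - 196 \left(-16 - -103\right)\right)} = - \frac{7}{159851 + \left(253 - 196 \left(-16 + 103\right)\right)} = - \frac{7}{159851 + \left(253 - 17052\right)} = - \frac{7}{159851 - 16799} = - \frac{7}{143052} = \left(-7\right) \frac{1}{143052} = - \frac{1}{20436} \approx -4.8933 \cdot 10^{-5}$)
$\left(v + \left(\left(-1\right) \left(-240\right) + 267\right)\right) + Q = \left(- \frac{1}{20436} + \left(\left(-1\right) \left(-240\right) + 267\right)\right) - 269233 = \left(- \frac{1}{20436} + \left(240 + 267\right)\right) - 269233 = \left(- \frac{1}{20436} + 507\right) - 269233 = \frac{10361051}{20436} - 269233 = - \frac{5491684537}{20436}$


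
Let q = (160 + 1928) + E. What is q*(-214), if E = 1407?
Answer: -747930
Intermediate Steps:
q = 3495 (q = (160 + 1928) + 1407 = 2088 + 1407 = 3495)
q*(-214) = 3495*(-214) = -747930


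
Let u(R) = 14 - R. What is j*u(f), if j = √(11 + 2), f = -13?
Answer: 27*√13 ≈ 97.350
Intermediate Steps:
j = √13 ≈ 3.6056
j*u(f) = √13*(14 - 1*(-13)) = √13*(14 + 13) = √13*27 = 27*√13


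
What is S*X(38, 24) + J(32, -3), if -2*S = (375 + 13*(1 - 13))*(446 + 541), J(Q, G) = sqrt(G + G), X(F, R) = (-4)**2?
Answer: -1729224 + I*sqrt(6) ≈ -1.7292e+6 + 2.4495*I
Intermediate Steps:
X(F, R) = 16
J(Q, G) = sqrt(2)*sqrt(G) (J(Q, G) = sqrt(2*G) = sqrt(2)*sqrt(G))
S = -216153/2 (S = -(375 + 13*(1 - 13))*(446 + 541)/2 = -(375 + 13*(-12))*987/2 = -(375 - 156)*987/2 = -219*987/2 = -1/2*216153 = -216153/2 ≈ -1.0808e+5)
S*X(38, 24) + J(32, -3) = -216153/2*16 + sqrt(2)*sqrt(-3) = -1729224 + sqrt(2)*(I*sqrt(3)) = -1729224 + I*sqrt(6)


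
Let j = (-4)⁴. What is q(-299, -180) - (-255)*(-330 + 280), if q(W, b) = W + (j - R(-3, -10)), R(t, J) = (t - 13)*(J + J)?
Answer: -13113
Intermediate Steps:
R(t, J) = 2*J*(-13 + t) (R(t, J) = (-13 + t)*(2*J) = 2*J*(-13 + t))
j = 256
q(W, b) = -64 + W (q(W, b) = W + (256 - 2*(-10)*(-13 - 3)) = W + (256 - 2*(-10)*(-16)) = W + (256 - 1*320) = W + (256 - 320) = W - 64 = -64 + W)
q(-299, -180) - (-255)*(-330 + 280) = (-64 - 299) - (-255)*(-330 + 280) = -363 - (-255)*(-50) = -363 - 1*12750 = -363 - 12750 = -13113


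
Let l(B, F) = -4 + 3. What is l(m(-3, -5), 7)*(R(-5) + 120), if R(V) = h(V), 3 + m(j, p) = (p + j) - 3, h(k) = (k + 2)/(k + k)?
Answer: -1203/10 ≈ -120.30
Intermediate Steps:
h(k) = (2 + k)/(2*k) (h(k) = (2 + k)/((2*k)) = (2 + k)*(1/(2*k)) = (2 + k)/(2*k))
m(j, p) = -6 + j + p (m(j, p) = -3 + ((p + j) - 3) = -3 + ((j + p) - 3) = -3 + (-3 + j + p) = -6 + j + p)
R(V) = (2 + V)/(2*V)
l(B, F) = -1
l(m(-3, -5), 7)*(R(-5) + 120) = -((½)*(2 - 5)/(-5) + 120) = -((½)*(-⅕)*(-3) + 120) = -(3/10 + 120) = -1*1203/10 = -1203/10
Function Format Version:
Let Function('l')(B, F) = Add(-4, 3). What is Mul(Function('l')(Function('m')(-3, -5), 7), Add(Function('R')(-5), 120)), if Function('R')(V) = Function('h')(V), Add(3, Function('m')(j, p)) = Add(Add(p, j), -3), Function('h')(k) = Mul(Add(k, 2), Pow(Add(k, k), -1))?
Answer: Rational(-1203, 10) ≈ -120.30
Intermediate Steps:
Function('h')(k) = Mul(Rational(1, 2), Pow(k, -1), Add(2, k)) (Function('h')(k) = Mul(Add(2, k), Pow(Mul(2, k), -1)) = Mul(Add(2, k), Mul(Rational(1, 2), Pow(k, -1))) = Mul(Rational(1, 2), Pow(k, -1), Add(2, k)))
Function('m')(j, p) = Add(-6, j, p) (Function('m')(j, p) = Add(-3, Add(Add(p, j), -3)) = Add(-3, Add(Add(j, p), -3)) = Add(-3, Add(-3, j, p)) = Add(-6, j, p))
Function('R')(V) = Mul(Rational(1, 2), Pow(V, -1), Add(2, V))
Function('l')(B, F) = -1
Mul(Function('l')(Function('m')(-3, -5), 7), Add(Function('R')(-5), 120)) = Mul(-1, Add(Mul(Rational(1, 2), Pow(-5, -1), Add(2, -5)), 120)) = Mul(-1, Add(Mul(Rational(1, 2), Rational(-1, 5), -3), 120)) = Mul(-1, Add(Rational(3, 10), 120)) = Mul(-1, Rational(1203, 10)) = Rational(-1203, 10)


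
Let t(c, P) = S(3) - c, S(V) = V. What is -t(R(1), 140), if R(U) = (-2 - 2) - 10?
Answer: -17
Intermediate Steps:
R(U) = -14 (R(U) = -4 - 10 = -14)
t(c, P) = 3 - c
-t(R(1), 140) = -(3 - 1*(-14)) = -(3 + 14) = -1*17 = -17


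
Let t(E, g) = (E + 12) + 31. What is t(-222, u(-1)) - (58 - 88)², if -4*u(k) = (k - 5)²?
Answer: -1079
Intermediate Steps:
u(k) = -(-5 + k)²/4 (u(k) = -(k - 5)²/4 = -(-5 + k)²/4)
t(E, g) = 43 + E (t(E, g) = (12 + E) + 31 = 43 + E)
t(-222, u(-1)) - (58 - 88)² = (43 - 222) - (58 - 88)² = -179 - 1*(-30)² = -179 - 1*900 = -179 - 900 = -1079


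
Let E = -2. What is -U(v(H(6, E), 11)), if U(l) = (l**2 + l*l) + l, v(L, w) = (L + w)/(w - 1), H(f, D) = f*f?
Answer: -1222/25 ≈ -48.880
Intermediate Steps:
H(f, D) = f**2
v(L, w) = (L + w)/(-1 + w)
U(l) = l + 2*l**2 (U(l) = (l**2 + l**2) + l = 2*l**2 + l = l + 2*l**2)
-U(v(H(6, E), 11)) = -(6**2 + 11)/(-1 + 11)*(1 + 2*((6**2 + 11)/(-1 + 11))) = -(36 + 11)/10*(1 + 2*((36 + 11)/10)) = -(1/10)*47*(1 + 2*((1/10)*47)) = -47*(1 + 2*(47/10))/10 = -47*(1 + 47/5)/10 = -47*52/(10*5) = -1*1222/25 = -1222/25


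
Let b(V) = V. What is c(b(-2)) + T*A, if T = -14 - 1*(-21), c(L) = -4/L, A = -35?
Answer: -243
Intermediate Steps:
T = 7 (T = -14 + 21 = 7)
c(b(-2)) + T*A = -4/(-2) + 7*(-35) = -4*(-1/2) - 245 = 2 - 245 = -243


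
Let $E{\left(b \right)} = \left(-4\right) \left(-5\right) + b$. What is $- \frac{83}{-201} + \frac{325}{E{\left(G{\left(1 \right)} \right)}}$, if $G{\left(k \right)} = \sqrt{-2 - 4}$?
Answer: $\frac{670099}{40803} - \frac{325 i \sqrt{6}}{406} \approx 16.423 - 1.9608 i$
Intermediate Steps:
$G{\left(k \right)} = i \sqrt{6}$ ($G{\left(k \right)} = \sqrt{-6} = i \sqrt{6}$)
$E{\left(b \right)} = 20 + b$
$- \frac{83}{-201} + \frac{325}{E{\left(G{\left(1 \right)} \right)}} = - \frac{83}{-201} + \frac{325}{20 + i \sqrt{6}} = \left(-83\right) \left(- \frac{1}{201}\right) + \frac{325}{20 + i \sqrt{6}} = \frac{83}{201} + \frac{325}{20 + i \sqrt{6}}$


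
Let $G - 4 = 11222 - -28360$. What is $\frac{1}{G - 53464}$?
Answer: $- \frac{1}{13878} \approx -7.2056 \cdot 10^{-5}$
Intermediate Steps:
$G = 39586$ ($G = 4 + \left(11222 - -28360\right) = 4 + \left(11222 + 28360\right) = 4 + 39582 = 39586$)
$\frac{1}{G - 53464} = \frac{1}{39586 - 53464} = \frac{1}{-13878} = - \frac{1}{13878}$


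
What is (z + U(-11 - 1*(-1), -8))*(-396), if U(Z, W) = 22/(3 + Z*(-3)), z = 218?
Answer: -86592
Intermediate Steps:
U(Z, W) = 22/(3 - 3*Z)
(z + U(-11 - 1*(-1), -8))*(-396) = (218 - 22/(-3 + 3*(-11 - 1*(-1))))*(-396) = (218 - 22/(-3 + 3*(-11 + 1)))*(-396) = (218 - 22/(-3 + 3*(-10)))*(-396) = (218 - 22/(-3 - 30))*(-396) = (218 - 22/(-33))*(-396) = (218 - 22*(-1/33))*(-396) = (218 + ⅔)*(-396) = (656/3)*(-396) = -86592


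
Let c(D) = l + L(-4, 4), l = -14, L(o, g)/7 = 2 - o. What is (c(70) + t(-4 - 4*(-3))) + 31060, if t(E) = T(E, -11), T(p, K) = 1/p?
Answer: 248705/8 ≈ 31088.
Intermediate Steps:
L(o, g) = 14 - 7*o (L(o, g) = 7*(2 - o) = 14 - 7*o)
c(D) = 28 (c(D) = -14 + (14 - 7*(-4)) = -14 + (14 + 28) = -14 + 42 = 28)
t(E) = 1/E
(c(70) + t(-4 - 4*(-3))) + 31060 = (28 + 1/(-4 - 4*(-3))) + 31060 = (28 + 1/(-4 + 12)) + 31060 = (28 + 1/8) + 31060 = (28 + ⅛) + 31060 = 225/8 + 31060 = 248705/8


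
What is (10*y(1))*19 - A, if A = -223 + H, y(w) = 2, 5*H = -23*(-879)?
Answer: -17202/5 ≈ -3440.4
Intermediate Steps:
H = 20217/5 (H = (-23*(-879))/5 = (⅕)*20217 = 20217/5 ≈ 4043.4)
A = 19102/5 (A = -223 + 20217/5 = 19102/5 ≈ 3820.4)
(10*y(1))*19 - A = (10*2)*19 - 1*19102/5 = 20*19 - 19102/5 = 380 - 19102/5 = -17202/5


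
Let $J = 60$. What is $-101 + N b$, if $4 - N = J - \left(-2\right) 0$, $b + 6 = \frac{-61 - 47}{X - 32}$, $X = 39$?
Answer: $1099$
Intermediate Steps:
$b = - \frac{150}{7}$ ($b = -6 + \frac{-61 - 47}{39 - 32} = -6 - \frac{108}{7} = - \frac{150}{7} \approx -21.429$)
$N = -56$ ($N = 4 - \left(60 - \left(-2\right) 0\right) = 4 - \left(60 - 0\right) = 4 - \left(60 + 0\right) = 4 - 60 = -56$)
$-101 + N b = -101 - -1200 = -101 + 1200 = 1099$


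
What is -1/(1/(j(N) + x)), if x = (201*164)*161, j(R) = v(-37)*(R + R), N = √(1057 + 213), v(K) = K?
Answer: -5307204 + 74*√1270 ≈ -5.3046e+6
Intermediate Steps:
N = √1270 ≈ 35.637
j(R) = -74*R (j(R) = -37*(R + R) = -74*R)
x = 5307204 (x = 32964*161 = 5307204)
-1/(1/(j(N) + x)) = -1/(1/(-74*√1270 + 5307204)) = -1/(1/(5307204 - 74*√1270)) = -(5307204 - 74*√1270) = -5307204 + 74*√1270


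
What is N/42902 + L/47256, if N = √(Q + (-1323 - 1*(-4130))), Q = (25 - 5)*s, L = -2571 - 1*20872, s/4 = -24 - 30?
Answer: -23443/47256 + I*√1513/42902 ≈ -0.49609 + 0.00090665*I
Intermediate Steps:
s = -216 (s = 4*(-24 - 30) = 4*(-54) = -216)
L = -23443 (L = -2571 - 20872 = -23443)
Q = -4320 (Q = (25 - 5)*(-216) = 20*(-216) = -4320)
N = I*√1513 (N = √(-4320 + (-1323 - 1*(-4130))) = √(-4320 + (-1323 + 4130)) = √(-4320 + 2807) = √(-1513) = I*√1513 ≈ 38.897*I)
N/42902 + L/47256 = (I*√1513)/42902 - 23443/47256 = (I*√1513)*(1/42902) - 23443*1/47256 = I*√1513/42902 - 23443/47256 = -23443/47256 + I*√1513/42902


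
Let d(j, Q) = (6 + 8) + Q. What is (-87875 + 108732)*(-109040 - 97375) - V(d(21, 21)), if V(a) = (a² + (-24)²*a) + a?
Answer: -4305219075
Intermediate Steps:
d(j, Q) = 14 + Q
V(a) = a² + 577*a (V(a) = (a² + 576*a) + a = a² + 577*a)
(-87875 + 108732)*(-109040 - 97375) - V(d(21, 21)) = (-87875 + 108732)*(-109040 - 97375) - (14 + 21)*(577 + (14 + 21)) = 20857*(-206415) - 35*(577 + 35) = -4305197655 - 35*612 = -4305197655 - 1*21420 = -4305197655 - 21420 = -4305219075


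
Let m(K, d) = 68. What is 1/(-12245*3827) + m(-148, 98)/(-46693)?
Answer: -3186636513/2188109389195 ≈ -0.0014563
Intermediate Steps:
1/(-12245*3827) + m(-148, 98)/(-46693) = 1/(-12245*3827) + 68/(-46693) = -1/12245*1/3827 + 68*(-1/46693) = -1/46861615 - 68/46693 = -3186636513/2188109389195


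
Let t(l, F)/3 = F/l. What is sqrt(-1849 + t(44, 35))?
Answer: I*sqrt(893761)/22 ≈ 42.972*I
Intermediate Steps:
t(l, F) = 3*F/l (t(l, F) = 3*(F/l) = 3*F/l)
sqrt(-1849 + t(44, 35)) = sqrt(-1849 + 3*35/44) = sqrt(-1849 + 3*35*(1/44)) = sqrt(-1849 + 105/44) = sqrt(-81251/44) = I*sqrt(893761)/22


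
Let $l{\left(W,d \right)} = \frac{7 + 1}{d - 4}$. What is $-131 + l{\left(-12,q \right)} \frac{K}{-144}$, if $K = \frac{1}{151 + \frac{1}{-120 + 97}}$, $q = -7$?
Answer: $- \frac{90056713}{687456} \approx -131.0$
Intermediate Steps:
$l{\left(W,d \right)} = \frac{8}{-4 + d}$
$K = \frac{23}{3472}$ ($K = \frac{1}{151 + \frac{1}{-23}} = \frac{1}{151 - \frac{1}{23}} = \frac{1}{\frac{3472}{23}} = \frac{23}{3472} \approx 0.0066244$)
$-131 + l{\left(-12,q \right)} \frac{K}{-144} = -131 + \frac{8}{-4 - 7} \frac{23}{3472 \left(-144\right)} = -131 + \frac{8}{-11} \cdot \frac{23}{3472} \left(- \frac{1}{144}\right) = -131 + 8 \left(- \frac{1}{11}\right) \left(- \frac{23}{499968}\right) = -131 - - \frac{23}{687456} = -131 + \frac{23}{687456} = - \frac{90056713}{687456}$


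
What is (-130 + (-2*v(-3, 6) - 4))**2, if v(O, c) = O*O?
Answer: 23104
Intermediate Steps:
v(O, c) = O**2
(-130 + (-2*v(-3, 6) - 4))**2 = (-130 + (-2*(-3)**2 - 4))**2 = (-130 + (-2*9 - 4))**2 = (-130 + (-18 - 4))**2 = (-130 - 22)**2 = (-152)**2 = 23104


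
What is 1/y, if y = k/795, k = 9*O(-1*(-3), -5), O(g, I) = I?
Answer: -53/3 ≈ -17.667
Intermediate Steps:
k = -45 (k = 9*(-5) = -45)
y = -3/53 (y = -45/795 = -45*1/795 = -3/53 ≈ -0.056604)
1/y = 1/(-3/53) = -53/3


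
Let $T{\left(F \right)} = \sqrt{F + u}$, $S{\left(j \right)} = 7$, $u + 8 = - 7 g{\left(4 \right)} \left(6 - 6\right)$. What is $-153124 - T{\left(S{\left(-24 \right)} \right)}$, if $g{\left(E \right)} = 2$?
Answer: $-153124 - i \approx -1.5312 \cdot 10^{5} - 1.0 i$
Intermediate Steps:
$u = -8$ ($u = -8 + \left(-7\right) 2 \left(6 - 6\right) = -8 - 14 \left(6 - 6\right) = -8 - 0 = -8 + 0 = -8$)
$T{\left(F \right)} = \sqrt{-8 + F}$ ($T{\left(F \right)} = \sqrt{F - 8} = \sqrt{-8 + F}$)
$-153124 - T{\left(S{\left(-24 \right)} \right)} = -153124 - \sqrt{-8 + 7} = -153124 - \sqrt{-1} = -153124 - i$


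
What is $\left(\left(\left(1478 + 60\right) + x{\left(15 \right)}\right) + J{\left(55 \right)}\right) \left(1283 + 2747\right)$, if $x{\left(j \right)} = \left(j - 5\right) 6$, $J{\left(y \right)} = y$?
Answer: $6661590$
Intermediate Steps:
$x{\left(j \right)} = -30 + 6 j$ ($x{\left(j \right)} = \left(-5 + j\right) 6 = -30 + 6 j$)
$\left(\left(\left(1478 + 60\right) + x{\left(15 \right)}\right) + J{\left(55 \right)}\right) \left(1283 + 2747\right) = \left(\left(\left(1478 + 60\right) + \left(-30 + 6 \cdot 15\right)\right) + 55\right) \left(1283 + 2747\right) = \left(\left(1538 + \left(-30 + 90\right)\right) + 55\right) 4030 = \left(\left(1538 + 60\right) + 55\right) 4030 = \left(1598 + 55\right) 4030 = 1653 \cdot 4030 = 6661590$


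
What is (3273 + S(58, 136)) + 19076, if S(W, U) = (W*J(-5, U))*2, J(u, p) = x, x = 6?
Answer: 23045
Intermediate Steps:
J(u, p) = 6
S(W, U) = 12*W (S(W, U) = (W*6)*2 = (6*W)*2 = 12*W)
(3273 + S(58, 136)) + 19076 = (3273 + 12*58) + 19076 = (3273 + 696) + 19076 = 3969 + 19076 = 23045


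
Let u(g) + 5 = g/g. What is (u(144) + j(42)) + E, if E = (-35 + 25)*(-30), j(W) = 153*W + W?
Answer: 6764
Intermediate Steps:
j(W) = 154*W
u(g) = -4 (u(g) = -5 + g/g = -5 + 1 = -4)
E = 300 (E = -10*(-30) = 300)
(u(144) + j(42)) + E = (-4 + 154*42) + 300 = (-4 + 6468) + 300 = 6464 + 300 = 6764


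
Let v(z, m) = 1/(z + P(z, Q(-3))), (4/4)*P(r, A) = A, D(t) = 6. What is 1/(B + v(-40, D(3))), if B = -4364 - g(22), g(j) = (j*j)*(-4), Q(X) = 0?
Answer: -40/97121 ≈ -0.00041186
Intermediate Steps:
g(j) = -4*j**2 (g(j) = j**2*(-4) = -4*j**2)
B = -2428 (B = -4364 - (-4)*22**2 = -4364 - (-4)*484 = -4364 - 1*(-1936) = -4364 + 1936 = -2428)
P(r, A) = A
v(z, m) = 1/z (v(z, m) = 1/(z + 0) = 1/z)
1/(B + v(-40, D(3))) = 1/(-2428 + 1/(-40)) = 1/(-2428 - 1/40) = 1/(-97121/40) = -40/97121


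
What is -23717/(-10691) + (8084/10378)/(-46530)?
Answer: 60917959222/27460421505 ≈ 2.2184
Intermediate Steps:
-23717/(-10691) + (8084/10378)/(-46530) = -23717*(-1/10691) + (8084*(1/10378))*(-1/46530) = 23717/10691 + (4042/5189)*(-1/46530) = 23717/10691 - 43/2568555 = 60917959222/27460421505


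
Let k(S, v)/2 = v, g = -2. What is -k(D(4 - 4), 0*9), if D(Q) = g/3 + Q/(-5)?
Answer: 0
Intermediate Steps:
D(Q) = -2/3 - Q/5 (D(Q) = -2/3 + Q/(-5) = -2*1/3 + Q*(-1/5) = -2/3 - Q/5)
k(S, v) = 2*v
-k(D(4 - 4), 0*9) = -2*0*9 = -2*0 = -1*0 = 0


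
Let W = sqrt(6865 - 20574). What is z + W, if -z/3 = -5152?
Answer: 15456 + I*sqrt(13709) ≈ 15456.0 + 117.09*I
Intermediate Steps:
z = 15456 (z = -3*(-5152) = 15456)
W = I*sqrt(13709) (W = sqrt(-13709) = I*sqrt(13709) ≈ 117.09*I)
z + W = 15456 + I*sqrt(13709)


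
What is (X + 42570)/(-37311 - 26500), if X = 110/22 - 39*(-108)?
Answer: -46787/63811 ≈ -0.73321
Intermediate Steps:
X = 4217 (X = 110*(1/22) + 4212 = 5 + 4212 = 4217)
(X + 42570)/(-37311 - 26500) = (4217 + 42570)/(-37311 - 26500) = 46787/(-63811) = 46787*(-1/63811) = -46787/63811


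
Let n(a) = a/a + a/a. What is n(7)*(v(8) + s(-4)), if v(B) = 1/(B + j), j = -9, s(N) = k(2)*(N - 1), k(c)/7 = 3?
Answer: -212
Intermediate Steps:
n(a) = 2 (n(a) = 1 + 1 = 2)
k(c) = 21 (k(c) = 7*3 = 21)
s(N) = -21 + 21*N (s(N) = 21*(N - 1) = 21*(-1 + N) = -21 + 21*N)
v(B) = 1/(-9 + B) (v(B) = 1/(B - 9) = 1/(-9 + B))
n(7)*(v(8) + s(-4)) = 2*(1/(-9 + 8) + (-21 + 21*(-4))) = 2*(1/(-1) + (-21 - 84)) = 2*(-1 - 105) = 2*(-106) = -212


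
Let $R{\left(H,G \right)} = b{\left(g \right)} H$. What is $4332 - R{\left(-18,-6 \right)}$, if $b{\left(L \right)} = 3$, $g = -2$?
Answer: $4386$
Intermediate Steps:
$R{\left(H,G \right)} = 3 H$
$4332 - R{\left(-18,-6 \right)} = 4332 - 3 \left(-18\right) = 4332 - -54 = 4332 + 54 = 4386$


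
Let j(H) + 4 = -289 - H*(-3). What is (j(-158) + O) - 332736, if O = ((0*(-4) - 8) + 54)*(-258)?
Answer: -345371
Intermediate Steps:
j(H) = -293 + 3*H (j(H) = -4 + (-289 - H*(-3)) = -4 + (-289 - (-3)*H) = -4 + (-289 + 3*H) = -293 + 3*H)
O = -11868 (O = ((0 - 8) + 54)*(-258) = (-8 + 54)*(-258) = 46*(-258) = -11868)
(j(-158) + O) - 332736 = ((-293 + 3*(-158)) - 11868) - 332736 = ((-293 - 474) - 11868) - 332736 = (-767 - 11868) - 332736 = -12635 - 332736 = -345371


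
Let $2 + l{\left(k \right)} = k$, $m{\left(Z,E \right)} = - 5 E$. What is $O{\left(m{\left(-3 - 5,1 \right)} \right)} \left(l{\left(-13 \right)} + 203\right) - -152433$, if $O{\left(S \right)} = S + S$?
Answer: $150553$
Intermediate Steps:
$l{\left(k \right)} = -2 + k$
$O{\left(S \right)} = 2 S$
$O{\left(m{\left(-3 - 5,1 \right)} \right)} \left(l{\left(-13 \right)} + 203\right) - -152433 = 2 \left(\left(-5\right) 1\right) \left(\left(-2 - 13\right) + 203\right) - -152433 = 2 \left(-5\right) \left(-15 + 203\right) + 152433 = \left(-10\right) 188 + 152433 = -1880 + 152433 = 150553$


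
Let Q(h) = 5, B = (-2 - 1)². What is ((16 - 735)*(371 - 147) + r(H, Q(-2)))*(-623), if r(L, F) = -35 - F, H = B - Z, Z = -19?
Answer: 100362808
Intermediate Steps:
B = 9 (B = (-3)² = 9)
H = 28 (H = 9 - 1*(-19) = 9 + 19 = 28)
((16 - 735)*(371 - 147) + r(H, Q(-2)))*(-623) = ((16 - 735)*(371 - 147) + (-35 - 1*5))*(-623) = (-719*224 + (-35 - 5))*(-623) = (-161056 - 40)*(-623) = -161096*(-623) = 100362808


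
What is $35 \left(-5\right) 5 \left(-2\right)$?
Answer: $1750$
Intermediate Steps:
$35 \left(-5\right) 5 \left(-2\right) = 35 \left(\left(-25\right) \left(-2\right)\right) = 35 \cdot 50 = 1750$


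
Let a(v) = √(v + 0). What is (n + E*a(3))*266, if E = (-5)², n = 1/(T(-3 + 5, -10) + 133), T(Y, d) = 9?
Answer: 133/71 + 6650*√3 ≈ 11520.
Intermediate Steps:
a(v) = √v
n = 1/142 (n = 1/(9 + 133) = 1/142 ≈ 0.0070423)
E = 25
(n + E*a(3))*266 = (1/142 + 25*√3)*266 = 133/71 + 6650*√3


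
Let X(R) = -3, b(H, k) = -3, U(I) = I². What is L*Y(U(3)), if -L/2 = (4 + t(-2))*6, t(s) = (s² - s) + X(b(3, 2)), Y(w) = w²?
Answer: -6804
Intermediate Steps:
t(s) = -3 + s² - s (t(s) = (s² - s) - 3 = -3 + s² - s)
L = -84 (L = -2*(4 + (-3 + (-2)² - 1*(-2)))*6 = -2*(4 + (-3 + 4 + 2))*6 = -2*(4 + 3)*6 = -14*6 = -2*42 = -84)
L*Y(U(3)) = -84*(3²)² = -84*9² = -84*81 = -6804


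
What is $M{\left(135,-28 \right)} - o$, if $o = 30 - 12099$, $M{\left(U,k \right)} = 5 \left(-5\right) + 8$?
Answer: $12052$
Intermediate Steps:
$M{\left(U,k \right)} = -17$ ($M{\left(U,k \right)} = -25 + 8 = -17$)
$o = -12069$ ($o = 30 - 12099 = -12069$)
$M{\left(135,-28 \right)} - o = -17 - -12069 = -17 + 12069 = 12052$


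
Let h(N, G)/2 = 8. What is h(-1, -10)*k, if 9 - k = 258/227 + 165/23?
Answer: 57600/5221 ≈ 11.032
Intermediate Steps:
h(N, G) = 16 (h(N, G) = 2*8 = 16)
k = 3600/5221 (k = 9 - (258/227 + 165/23) = 9 - 1*43389/5221 = 9 - 43389/5221 = 3600/5221 ≈ 0.68952)
h(-1, -10)*k = 16*(3600/5221) = 57600/5221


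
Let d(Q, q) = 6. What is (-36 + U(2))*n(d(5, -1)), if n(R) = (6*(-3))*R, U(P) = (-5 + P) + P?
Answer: 3996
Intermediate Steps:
U(P) = -5 + 2*P
n(R) = -18*R
(-36 + U(2))*n(d(5, -1)) = (-36 + (-5 + 2*2))*(-18*6) = (-36 + (-5 + 4))*(-108) = (-36 - 1)*(-108) = -37*(-108) = 3996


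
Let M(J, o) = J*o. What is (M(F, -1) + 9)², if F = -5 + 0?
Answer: 196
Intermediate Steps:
F = -5
(M(F, -1) + 9)² = (-5*(-1) + 9)² = (5 + 9)² = 14² = 196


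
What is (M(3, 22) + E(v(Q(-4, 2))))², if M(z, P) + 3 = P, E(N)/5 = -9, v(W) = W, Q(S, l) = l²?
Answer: 676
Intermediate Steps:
E(N) = -45 (E(N) = 5*(-9) = -45)
M(z, P) = -3 + P
(M(3, 22) + E(v(Q(-4, 2))))² = ((-3 + 22) - 45)² = (19 - 45)² = (-26)² = 676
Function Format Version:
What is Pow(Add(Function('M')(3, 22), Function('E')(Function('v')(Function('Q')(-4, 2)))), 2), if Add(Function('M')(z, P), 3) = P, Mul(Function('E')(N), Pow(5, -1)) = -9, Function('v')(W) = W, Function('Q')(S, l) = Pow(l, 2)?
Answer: 676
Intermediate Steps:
Function('E')(N) = -45 (Function('E')(N) = Mul(5, -9) = -45)
Function('M')(z, P) = Add(-3, P)
Pow(Add(Function('M')(3, 22), Function('E')(Function('v')(Function('Q')(-4, 2)))), 2) = Pow(Add(Add(-3, 22), -45), 2) = Pow(Add(19, -45), 2) = Pow(-26, 2) = 676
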